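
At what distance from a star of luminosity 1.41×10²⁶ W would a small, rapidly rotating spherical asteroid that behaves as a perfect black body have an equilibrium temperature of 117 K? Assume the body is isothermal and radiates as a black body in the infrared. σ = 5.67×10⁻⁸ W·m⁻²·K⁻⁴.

d ≈ 5.14×10¹¹ m

For an isothermal black-emitting sphere, (1−a)S·πr² = σ·4πr²·T⁴ ⇒ S = 4σT⁴/(1−a).
S = 4·5.67×10⁻⁸·(117)⁴/1.00 = 42.50 W/m².
Flux falls as S = L/(4πd²), so d = √(L/(4πS)) = √(1.41×10²⁶/(4π·42.50)).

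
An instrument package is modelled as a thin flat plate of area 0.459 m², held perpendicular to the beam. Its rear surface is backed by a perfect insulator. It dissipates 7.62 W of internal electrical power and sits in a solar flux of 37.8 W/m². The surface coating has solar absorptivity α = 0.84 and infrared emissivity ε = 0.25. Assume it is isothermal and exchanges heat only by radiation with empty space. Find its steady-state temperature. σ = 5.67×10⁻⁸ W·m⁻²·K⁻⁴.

T ≈ 242 K

At steady state, absorbed solar power + internal power = radiated power.
Absorbed: α·S·A_cross = 0.84·37.8·0.4590 = 14.57 W (cross-section A).
Total input = 14.57 + 7.62 = 22.19 W.
Radiated: εσ·A_surf·T⁴ with A_surf = A = 0.4590 m².
T⁴ = 22.19/(0.25·5.67×10⁻⁸·0.4590) = 3.411×10⁹ K⁴.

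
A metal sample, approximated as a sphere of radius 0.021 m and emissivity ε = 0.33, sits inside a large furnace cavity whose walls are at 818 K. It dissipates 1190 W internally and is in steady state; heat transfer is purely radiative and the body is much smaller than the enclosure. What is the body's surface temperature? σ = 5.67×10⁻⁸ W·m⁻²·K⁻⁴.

T ≈ 1860 K

For a small grey body in a large enclosure, net radiated power = εσA(T⁴ − T_w⁴).
Steady state: P = εσA(T⁴ − T_w⁴) with A = 4πr² = 0.005542 m².
T⁴ = P/(εσA) + T_w⁴ = 1190/(0.33·5.67×10⁻⁸·0.005542) + (818)⁴
    = 1.148×10¹³ + 4.477×10¹¹ = 1.192×10¹³ K⁴.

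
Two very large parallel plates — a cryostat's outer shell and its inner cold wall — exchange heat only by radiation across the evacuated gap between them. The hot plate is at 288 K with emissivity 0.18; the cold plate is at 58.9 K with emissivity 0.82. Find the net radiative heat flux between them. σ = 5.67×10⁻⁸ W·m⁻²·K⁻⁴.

For two infinite grey parallel plates, q = σ(T₁⁴ − T₂⁴)/(1/ε₁ + 1/ε₂ − 1).
T₁⁴ − T₂⁴ = 6.880×10⁹ − 1.204×10⁷ = 6.868×10⁹ K⁴.
1/ε₁ + 1/ε₂ − 1 = 5.556 + 1.220 − 1 = 5.775.
q = 5.67×10⁻⁸ × 6.868×10⁹ / 5.775.

q ≈ 67.4 W/m²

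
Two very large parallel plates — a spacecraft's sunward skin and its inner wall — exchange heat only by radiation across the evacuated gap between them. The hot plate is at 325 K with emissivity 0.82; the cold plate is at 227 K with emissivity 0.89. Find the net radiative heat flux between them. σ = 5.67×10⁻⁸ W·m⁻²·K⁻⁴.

For two infinite grey parallel plates, q = σ(T₁⁴ − T₂⁴)/(1/ε₁ + 1/ε₂ − 1).
T₁⁴ − T₂⁴ = 1.116×10¹⁰ − 2.655×10⁹ = 8.501×10⁹ K⁴.
1/ε₁ + 1/ε₂ − 1 = 1.220 + 1.124 − 1 = 1.343.
q = 5.67×10⁻⁸ × 8.501×10⁹ / 1.343.

q ≈ 359 W/m²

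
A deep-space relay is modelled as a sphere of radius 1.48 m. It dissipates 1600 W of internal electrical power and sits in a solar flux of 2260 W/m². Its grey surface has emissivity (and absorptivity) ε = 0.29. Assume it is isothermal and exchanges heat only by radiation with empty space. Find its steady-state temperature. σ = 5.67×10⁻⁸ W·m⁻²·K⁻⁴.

T ≈ 341 K

At steady state, absorbed solar power + internal power = radiated power.
Absorbed: α·S·A_cross = 0.29·2260·6.881 = 4510 W (cross-section πr²).
Total input = 4510 + 1600 = 6110 W.
Radiated: εσ·A_surf·T⁴ with A_surf = 4πr² = 27.53 m².
T⁴ = 6110/(0.29·5.67×10⁻⁸·27.53) = 1.350×10¹⁰ K⁴.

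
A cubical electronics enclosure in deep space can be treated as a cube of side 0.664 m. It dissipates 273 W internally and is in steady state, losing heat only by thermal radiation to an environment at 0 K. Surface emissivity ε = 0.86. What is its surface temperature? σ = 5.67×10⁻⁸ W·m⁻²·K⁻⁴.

T ≈ 214 K

Steady state: internal power = radiated power, P = εσA T⁴.
Radiating area A = 6L² = 2.645 m².
T⁴ = P/(εσA) = 273/(0.86·5.67×10⁻⁸·2.645) = 2.116×10⁹ K⁴.
T = (2.116×10⁹)^(1/4).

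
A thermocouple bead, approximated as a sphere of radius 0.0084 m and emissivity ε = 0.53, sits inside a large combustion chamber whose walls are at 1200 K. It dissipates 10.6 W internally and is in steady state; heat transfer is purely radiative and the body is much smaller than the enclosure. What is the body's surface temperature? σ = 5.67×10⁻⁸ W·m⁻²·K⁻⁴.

For a small grey body in a large enclosure, net radiated power = εσA(T⁴ − T_w⁴).
Steady state: P = εσA(T⁴ − T_w⁴) with A = 4πr² = 8.867×10⁻⁴ m².
T⁴ = P/(εσA) + T_w⁴ = 10.6/(0.53·5.67×10⁻⁸·8.867×10⁻⁴) + (1200)⁴
    = 3.978×10¹¹ + 2.074×10¹² = 2.471×10¹² K⁴.

T ≈ 1250 K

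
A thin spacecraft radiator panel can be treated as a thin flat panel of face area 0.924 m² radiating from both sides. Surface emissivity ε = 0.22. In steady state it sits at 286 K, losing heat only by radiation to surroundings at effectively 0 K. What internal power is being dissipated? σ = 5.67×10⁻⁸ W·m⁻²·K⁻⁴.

P ≈ 154 W

Steady state: P = εσA T⁴.
A = 2·0.924 = 1.848 m²; T⁴ = (286)⁴ = 6.691×10⁹ K⁴.
P = 0.22 × 5.67×10⁻⁸ × 1.848 × 6.691×10⁹.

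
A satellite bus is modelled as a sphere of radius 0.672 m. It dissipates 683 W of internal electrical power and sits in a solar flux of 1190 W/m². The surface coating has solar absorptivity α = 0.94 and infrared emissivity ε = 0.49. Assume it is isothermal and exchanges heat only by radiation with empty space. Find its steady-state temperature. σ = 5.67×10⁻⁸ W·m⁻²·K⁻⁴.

T ≈ 346 K

At steady state, absorbed solar power + internal power = radiated power.
Absorbed: α·S·A_cross = 0.94·1190·1.419 = 1587 W (cross-section πr²).
Total input = 1587 + 683 = 2270 W.
Radiated: εσ·A_surf·T⁴ with A_surf = 4πr² = 5.675 m².
T⁴ = 2270/(0.49·5.67×10⁻⁸·5.675) = 1.440×10¹⁰ K⁴.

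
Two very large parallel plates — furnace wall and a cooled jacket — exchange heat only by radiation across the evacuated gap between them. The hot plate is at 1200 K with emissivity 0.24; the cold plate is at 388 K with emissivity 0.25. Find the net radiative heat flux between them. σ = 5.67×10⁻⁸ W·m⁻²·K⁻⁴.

For two infinite grey parallel plates, q = σ(T₁⁴ − T₂⁴)/(1/ε₁ + 1/ε₂ − 1).
T₁⁴ − T₂⁴ = 2.074×10¹² − 2.266×10¹⁰ = 2.051×10¹² K⁴.
1/ε₁ + 1/ε₂ − 1 = 4.167 + 4.000 − 1 = 7.167.
q = 5.67×10⁻⁸ × 2.051×10¹² / 7.167.

q ≈ 16200 W/m²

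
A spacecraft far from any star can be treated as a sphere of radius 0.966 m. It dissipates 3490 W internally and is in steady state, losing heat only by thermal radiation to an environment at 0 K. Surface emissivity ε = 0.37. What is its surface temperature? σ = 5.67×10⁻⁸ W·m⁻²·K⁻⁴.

Steady state: internal power = radiated power, P = εσA T⁴.
Radiating area A = 4πr² = 11.73 m².
T⁴ = P/(εσA) = 3490/(0.37·5.67×10⁻⁸·11.73) = 1.419×10¹⁰ K⁴.
T = (1.419×10¹⁰)^(1/4).

T ≈ 345 K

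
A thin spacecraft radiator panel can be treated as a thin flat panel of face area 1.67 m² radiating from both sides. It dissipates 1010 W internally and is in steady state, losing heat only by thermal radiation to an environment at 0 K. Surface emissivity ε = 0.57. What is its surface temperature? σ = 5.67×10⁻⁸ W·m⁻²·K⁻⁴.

T ≈ 311 K

Steady state: internal power = radiated power, P = εσA T⁴.
Radiating area A = 2·1.67 = 3.340 m².
T⁴ = P/(εσA) = 1010/(0.57·5.67×10⁻⁸·3.340) = 9.357×10⁹ K⁴.
T = (9.357×10⁹)^(1/4).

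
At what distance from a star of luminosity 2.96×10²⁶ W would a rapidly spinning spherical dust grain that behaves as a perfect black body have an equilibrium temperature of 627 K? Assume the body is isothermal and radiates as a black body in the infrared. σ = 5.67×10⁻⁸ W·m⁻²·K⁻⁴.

For an isothermal black-emitting sphere, (1−a)S·πr² = σ·4πr²·T⁴ ⇒ S = 4σT⁴/(1−a).
S = 4·5.67×10⁻⁸·(627)⁴/1.00 = 35050 W/m².
Flux falls as S = L/(4πd²), so d = √(L/(4πS)) = √(2.96×10²⁶/(4π·35050)).

d ≈ 2.59×10¹⁰ m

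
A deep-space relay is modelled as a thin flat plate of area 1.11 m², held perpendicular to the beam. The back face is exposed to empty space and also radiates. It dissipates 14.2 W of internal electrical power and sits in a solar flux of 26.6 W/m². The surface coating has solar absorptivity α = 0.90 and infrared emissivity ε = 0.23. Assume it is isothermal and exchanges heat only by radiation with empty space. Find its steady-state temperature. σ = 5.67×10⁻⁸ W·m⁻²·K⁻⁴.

At steady state, absorbed solar power + internal power = radiated power.
Absorbed: α·S·A_cross = 0.90·26.6·1.110 = 26.57 W (cross-section A).
Total input = 26.57 + 14.2 = 40.77 W.
Radiated: εσ·A_surf·T⁴ with A_surf = 2A = 2.220 m².
T⁴ = 40.77/(0.23·5.67×10⁻⁸·2.220) = 1.408×10⁹ K⁴.

T ≈ 194 K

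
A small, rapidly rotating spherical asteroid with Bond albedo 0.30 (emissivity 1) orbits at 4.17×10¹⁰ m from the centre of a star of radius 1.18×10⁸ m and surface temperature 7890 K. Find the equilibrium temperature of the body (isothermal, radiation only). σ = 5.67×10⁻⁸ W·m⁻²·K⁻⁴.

T ≈ 271 K

The star's surface emits σT_*⁴; at distance d the flux is S = σT_*⁴(R_*/d)².
S = 5.67×10⁻⁸·(7890)⁴·(1.18×10⁸/4.17×10¹⁰)² = 1759 W/m².
For an isothermal sphere T⁴ = (1−a)S/(4σ) = 5.430×10⁹ K⁴.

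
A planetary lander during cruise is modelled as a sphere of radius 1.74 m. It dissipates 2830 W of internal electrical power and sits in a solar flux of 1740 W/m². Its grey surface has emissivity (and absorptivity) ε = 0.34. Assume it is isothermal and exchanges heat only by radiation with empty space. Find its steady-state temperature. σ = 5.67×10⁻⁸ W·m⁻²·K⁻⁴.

T ≈ 328 K

At steady state, absorbed solar power + internal power = radiated power.
Absorbed: α·S·A_cross = 0.34·1740·9.511 = 5627 W (cross-section πr²).
Total input = 5627 + 2830 = 8457 W.
Radiated: εσ·A_surf·T⁴ with A_surf = 4πr² = 38.05 m².
T⁴ = 8457/(0.34·5.67×10⁻⁸·38.05) = 1.153×10¹⁰ K⁴.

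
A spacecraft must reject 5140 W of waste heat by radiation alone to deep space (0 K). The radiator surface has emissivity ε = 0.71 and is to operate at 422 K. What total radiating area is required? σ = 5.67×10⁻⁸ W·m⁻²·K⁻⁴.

A ≈ 4.03 m²

P = εσA T⁴ ⇒ A = P/(εσT⁴).
T⁴ = 3.171×10¹⁰ K⁴.
A = 5140/(0.71 × 5.67×10⁻⁸ × 3.171×10¹⁰).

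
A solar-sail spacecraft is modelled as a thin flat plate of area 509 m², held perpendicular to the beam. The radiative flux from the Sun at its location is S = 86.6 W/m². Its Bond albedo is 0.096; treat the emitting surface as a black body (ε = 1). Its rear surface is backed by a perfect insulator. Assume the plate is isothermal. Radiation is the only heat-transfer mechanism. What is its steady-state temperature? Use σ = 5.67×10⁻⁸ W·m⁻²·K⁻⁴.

At equilibrium, absorbed power = emitted power.
Absorbing cross-section = A = 509.0 m²; emitting surface = A = 509.0 m² (ratio 1).
(1−a)S·A_cross = εσ·A_surf·T⁴  ⇒  T⁴ = (1−a)S/(1σ).
T⁴ = 0.904·86.6/(1·5.67×10⁻⁸) = 1.381×10⁹ K⁴.
T = (1.381×10⁹)^(1/4).

T ≈ 193 K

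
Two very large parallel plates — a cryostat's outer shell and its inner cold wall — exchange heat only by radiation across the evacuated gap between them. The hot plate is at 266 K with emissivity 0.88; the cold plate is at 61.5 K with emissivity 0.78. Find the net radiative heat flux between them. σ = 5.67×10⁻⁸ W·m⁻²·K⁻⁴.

For two infinite grey parallel plates, q = σ(T₁⁴ − T₂⁴)/(1/ε₁ + 1/ε₂ − 1).
T₁⁴ − T₂⁴ = 5.006×10⁹ − 1.431×10⁷ = 4.992×10⁹ K⁴.
1/ε₁ + 1/ε₂ − 1 = 1.136 + 1.282 − 1 = 1.418.
q = 5.67×10⁻⁸ × 4.992×10⁹ / 1.418.

q ≈ 200 W/m²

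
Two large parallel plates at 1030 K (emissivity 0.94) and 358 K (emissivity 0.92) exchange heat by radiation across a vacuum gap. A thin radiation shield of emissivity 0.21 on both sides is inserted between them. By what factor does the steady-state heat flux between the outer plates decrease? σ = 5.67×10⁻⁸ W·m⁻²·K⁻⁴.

Without shield: q₀ = σΔ(T⁴)/(1/ε₁+1/ε₂−1) with denominator 1.151.
With shield the two gaps are in series; the resistances add: (1/ε₁+1/ε_s−1)+(1/ε_s+1/ε₂−1) = 4.826+4.849 = 9.675.
Heat-flux ratio q₀/q = 9.675/1.151.

factor ≈ 8.41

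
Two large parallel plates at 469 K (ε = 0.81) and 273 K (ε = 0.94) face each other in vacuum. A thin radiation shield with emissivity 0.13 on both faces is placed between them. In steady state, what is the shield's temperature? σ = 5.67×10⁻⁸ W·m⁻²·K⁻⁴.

In steady state the net flux on the hot side equals that on the cold side.
σ(T₁⁴−T_s⁴)/D₁ = σ(T_s⁴−T₂⁴)/D₂, with D₁ = 1/ε₁+1/ε_s−1 = 7.927, D₂ = 1/ε_s+1/ε₂−1 = 7.756.
Solve for T_s⁴: T_s⁴ = (D₂·T₁⁴ + D₁·T₂⁴)/(D₁+D₂) = 2.674×10¹⁰ K⁴.

T_s ≈ 404 K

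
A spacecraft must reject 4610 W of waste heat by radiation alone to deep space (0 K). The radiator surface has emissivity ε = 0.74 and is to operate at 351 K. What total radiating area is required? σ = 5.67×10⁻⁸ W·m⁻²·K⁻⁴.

P = εσA T⁴ ⇒ A = P/(εσT⁴).
T⁴ = 1.518×10¹⁰ K⁴.
A = 4610/(0.74 × 5.67×10⁻⁸ × 1.518×10¹⁰).

A ≈ 7.24 m²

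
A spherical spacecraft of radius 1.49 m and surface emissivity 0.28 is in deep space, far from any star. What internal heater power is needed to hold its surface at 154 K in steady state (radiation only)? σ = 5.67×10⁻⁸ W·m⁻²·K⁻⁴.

P ≈ 249 W

P = εσ·4πr²·T⁴.
4πr² = 27.90 m²; T⁴ = 5.624×10⁸ K⁴.
P = 0.28·5.67×10⁻⁸·27.90·5.624×10⁸.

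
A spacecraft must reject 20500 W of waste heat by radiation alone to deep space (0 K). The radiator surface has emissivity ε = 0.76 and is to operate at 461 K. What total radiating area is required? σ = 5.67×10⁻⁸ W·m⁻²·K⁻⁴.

A ≈ 10.5 m²

P = εσA T⁴ ⇒ A = P/(εσT⁴).
T⁴ = 4.517×10¹⁰ K⁴.
A = 20500/(0.76 × 5.67×10⁻⁸ × 4.517×10¹⁰).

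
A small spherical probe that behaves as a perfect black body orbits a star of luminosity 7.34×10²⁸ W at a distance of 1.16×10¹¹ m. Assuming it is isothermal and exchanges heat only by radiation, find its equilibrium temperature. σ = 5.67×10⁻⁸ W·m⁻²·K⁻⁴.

First find the stellar flux at distance d: S = L/(4πd²) = 7.34×10²⁸/(4π·(1.16×10¹¹)²) = 4.341×10⁵ W/m².
For an isothermal sphere, absorbed (1−a)S·πr² = emitted σ·4πr²·T⁴, so T⁴ = (1−a)S/(4σ).
T⁴ = 1.00·4.341×10⁵/(4·5.67×10⁻⁸) = 1.914×10¹² K⁴.

T ≈ 1180 K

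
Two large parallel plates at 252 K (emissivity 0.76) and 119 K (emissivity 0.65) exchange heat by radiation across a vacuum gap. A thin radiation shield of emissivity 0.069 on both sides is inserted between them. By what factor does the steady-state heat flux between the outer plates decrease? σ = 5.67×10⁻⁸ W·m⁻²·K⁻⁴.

Without shield: q₀ = σΔ(T⁴)/(1/ε₁+1/ε₂−1) with denominator 1.854.
With shield the two gaps are in series; the resistances add: (1/ε₁+1/ε_s−1)+(1/ε_s+1/ε₂−1) = 14.81+15.03 = 29.84.
Heat-flux ratio q₀/q = 29.84/1.854.

factor ≈ 16.1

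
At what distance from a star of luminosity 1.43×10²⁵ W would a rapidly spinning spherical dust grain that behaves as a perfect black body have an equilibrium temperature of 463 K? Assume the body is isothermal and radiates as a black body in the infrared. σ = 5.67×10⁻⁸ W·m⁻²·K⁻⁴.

For an isothermal black-emitting sphere, (1−a)S·πr² = σ·4πr²·T⁴ ⇒ S = 4σT⁴/(1−a).
S = 4·5.67×10⁻⁸·(463)⁴/1.00 = 10420 W/m².
Flux falls as S = L/(4πd²), so d = √(L/(4πS)) = √(1.43×10²⁵/(4π·10420)).

d ≈ 1.04×10¹⁰ m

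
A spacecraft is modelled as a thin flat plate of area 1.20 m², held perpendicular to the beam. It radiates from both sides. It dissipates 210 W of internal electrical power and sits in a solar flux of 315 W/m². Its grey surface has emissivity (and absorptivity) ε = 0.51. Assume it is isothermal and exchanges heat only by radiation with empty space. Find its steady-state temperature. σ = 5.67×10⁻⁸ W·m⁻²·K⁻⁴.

At steady state, absorbed solar power + internal power = radiated power.
Absorbed: α·S·A_cross = 0.51·315·1.200 = 192.8 W (cross-section A).
Total input = 192.8 + 210 = 402.8 W.
Radiated: εσ·A_surf·T⁴ with A_surf = 2A = 2.400 m².
T⁴ = 402.8/(0.51·5.67×10⁻⁸·2.400) = 5.804×10⁹ K⁴.

T ≈ 276 K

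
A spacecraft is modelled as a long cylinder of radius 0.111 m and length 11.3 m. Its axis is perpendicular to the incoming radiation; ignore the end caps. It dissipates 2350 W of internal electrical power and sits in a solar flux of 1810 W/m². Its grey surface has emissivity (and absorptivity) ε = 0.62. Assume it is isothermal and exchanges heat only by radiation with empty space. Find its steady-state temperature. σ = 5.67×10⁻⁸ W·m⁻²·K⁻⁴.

T ≈ 370 K

At steady state, absorbed solar power + internal power = radiated power.
Absorbed: α·S·A_cross = 0.62·1810·2.509 = 2815 W (cross-section 2rL).
Total input = 2815 + 2350 = 5165 W.
Radiated: εσ·A_surf·T⁴ with A_surf = 2πrL = 7.881 m².
T⁴ = 5165/(0.62·5.67×10⁻⁸·7.881) = 1.864×10¹⁰ K⁴.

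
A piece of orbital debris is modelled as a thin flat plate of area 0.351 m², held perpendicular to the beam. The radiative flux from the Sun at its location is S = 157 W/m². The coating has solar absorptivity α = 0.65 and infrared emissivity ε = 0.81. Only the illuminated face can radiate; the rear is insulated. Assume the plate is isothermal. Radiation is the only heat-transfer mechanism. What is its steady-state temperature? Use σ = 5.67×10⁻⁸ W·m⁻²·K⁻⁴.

T ≈ 217 K

At equilibrium, absorbed power = emitted power.
Absorbing cross-section = A = 0.3510 m²; emitting surface = A = 0.3510 m² (ratio 1).
αS·A_cross = εσ·A_surf·T⁴  ⇒  T⁴ = αS/(ε·1σ).
T⁴ = 0.650·157/(0.81·1·5.67×10⁻⁸) = 2.222×10⁹ K⁴.
T = (2.222×10⁹)^(1/4).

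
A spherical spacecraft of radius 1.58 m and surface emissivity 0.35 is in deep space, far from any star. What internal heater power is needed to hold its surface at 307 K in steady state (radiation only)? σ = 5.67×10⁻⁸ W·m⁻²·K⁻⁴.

P ≈ 5530 W

P = εσ·4πr²·T⁴.
4πr² = 31.37 m²; T⁴ = 8.883×10⁹ K⁴.
P = 0.35·5.67×10⁻⁸·31.37·8.883×10⁹.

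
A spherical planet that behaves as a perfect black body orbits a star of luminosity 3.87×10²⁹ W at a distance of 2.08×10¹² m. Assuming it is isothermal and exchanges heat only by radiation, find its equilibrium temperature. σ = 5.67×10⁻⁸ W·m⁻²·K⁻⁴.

T ≈ 421 K

First find the stellar flux at distance d: S = L/(4πd²) = 3.87×10²⁹/(4π·(2.08×10¹²)²) = 7118 W/m².
For an isothermal sphere, absorbed (1−a)S·πr² = emitted σ·4πr²·T⁴, so T⁴ = (1−a)S/(4σ).
T⁴ = 1.00·7118/(4·5.67×10⁻⁸) = 3.139×10¹⁰ K⁴.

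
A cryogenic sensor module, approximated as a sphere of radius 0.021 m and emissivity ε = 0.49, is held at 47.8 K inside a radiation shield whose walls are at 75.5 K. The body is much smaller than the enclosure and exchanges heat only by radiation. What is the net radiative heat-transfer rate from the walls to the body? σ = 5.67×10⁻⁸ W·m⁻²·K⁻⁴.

P_net ≈ 0.00420 W

For a small grey body in a large enclosure: P_net = εσA(T_body⁴ − T_wall⁴).
A = 4πr² = 0.005542 m²; T_body⁴ − T_wall⁴ = 5.220×10⁶ − 3.249×10⁷ = -2.727×10⁷ K⁴.
|P_net| = 0.49·5.67×10⁻⁸·0.005542·2.727×10⁷.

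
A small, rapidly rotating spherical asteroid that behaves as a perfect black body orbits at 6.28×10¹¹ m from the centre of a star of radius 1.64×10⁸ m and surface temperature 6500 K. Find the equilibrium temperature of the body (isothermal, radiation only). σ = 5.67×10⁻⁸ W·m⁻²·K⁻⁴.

The star's surface emits σT_*⁴; at distance d the flux is S = σT_*⁴(R_*/d)².
S = 5.67×10⁻⁸·(6500)⁴·(1.64×10⁸/6.28×10¹¹)² = 6.902 W/m².
For an isothermal sphere T⁴ = (1−a)S/(4σ) = 3.043×10⁷ K⁴.

T ≈ 74.3 K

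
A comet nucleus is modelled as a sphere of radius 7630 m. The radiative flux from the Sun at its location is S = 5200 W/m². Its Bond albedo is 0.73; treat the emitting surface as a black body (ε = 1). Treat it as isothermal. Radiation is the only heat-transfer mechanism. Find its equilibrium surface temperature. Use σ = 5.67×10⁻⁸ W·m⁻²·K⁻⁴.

T ≈ 280 K

At equilibrium, absorbed power = emitted power.
Absorbing cross-section = πr² = 1.829×10⁸ m²; emitting surface = 4πr² = 7.316×10⁸ m² (ratio 4).
(1−a)S·A_cross = εσ·A_surf·T⁴  ⇒  T⁴ = (1−a)S/(4σ).
T⁴ = 0.270·5200/(4·5.67×10⁻⁸) = 6.190×10⁹ K⁴.
T = (6.190×10⁹)^(1/4).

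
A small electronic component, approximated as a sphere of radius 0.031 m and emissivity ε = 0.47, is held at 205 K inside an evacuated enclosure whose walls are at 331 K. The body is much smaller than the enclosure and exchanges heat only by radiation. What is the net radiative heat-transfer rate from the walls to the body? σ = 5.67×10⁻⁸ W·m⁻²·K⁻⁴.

P_net ≈ 3.29 W

For a small grey body in a large enclosure: P_net = εσA(T_body⁴ − T_wall⁴).
A = 4πr² = 0.01208 m²; T_body⁴ − T_wall⁴ = 1.766×10⁹ − 1.200×10¹⁰ = -1.024×10¹⁰ K⁴.
|P_net| = 0.47·5.67×10⁻⁸·0.01208·1.024×10¹⁰.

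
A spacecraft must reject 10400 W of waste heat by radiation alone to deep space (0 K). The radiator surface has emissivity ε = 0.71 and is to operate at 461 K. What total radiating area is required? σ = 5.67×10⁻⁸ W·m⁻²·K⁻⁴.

A ≈ 5.72 m²

P = εσA T⁴ ⇒ A = P/(εσT⁴).
T⁴ = 4.517×10¹⁰ K⁴.
A = 10400/(0.71 × 5.67×10⁻⁸ × 4.517×10¹⁰).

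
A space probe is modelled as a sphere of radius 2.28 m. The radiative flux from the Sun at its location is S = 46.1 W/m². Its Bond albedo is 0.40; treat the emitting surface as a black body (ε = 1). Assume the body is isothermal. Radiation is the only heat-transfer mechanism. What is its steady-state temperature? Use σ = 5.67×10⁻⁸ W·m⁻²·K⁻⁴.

T ≈ 105 K

At equilibrium, absorbed power = emitted power.
Absorbing cross-section = πr² = 16.33 m²; emitting surface = 4πr² = 65.33 m² (ratio 4).
(1−a)S·A_cross = εσ·A_surf·T⁴  ⇒  T⁴ = (1−a)S/(4σ).
T⁴ = 0.600·46.1/(4·5.67×10⁻⁸) = 1.220×10⁸ K⁴.
T = (1.220×10⁸)^(1/4).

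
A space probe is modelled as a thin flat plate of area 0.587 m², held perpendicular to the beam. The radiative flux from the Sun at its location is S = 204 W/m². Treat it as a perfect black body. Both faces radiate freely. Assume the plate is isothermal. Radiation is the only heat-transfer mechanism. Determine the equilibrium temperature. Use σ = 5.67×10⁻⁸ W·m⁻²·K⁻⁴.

At equilibrium, absorbed power = emitted power.
Absorbing cross-section = A = 0.5870 m²; emitting surface = 2A = 1.174 m² (ratio 2).
S·A_cross = εσ·A_surf·T⁴  ⇒  T⁴ = S/(2σ).
T⁴ = 1.00·204/(2·5.67×10⁻⁸) = 1.799×10⁹ K⁴.
T = (1.799×10⁹)^(1/4).

T ≈ 206 K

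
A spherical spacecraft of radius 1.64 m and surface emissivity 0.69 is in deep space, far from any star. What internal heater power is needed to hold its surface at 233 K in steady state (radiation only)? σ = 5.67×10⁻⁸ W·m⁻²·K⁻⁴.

P = εσ·4πr²·T⁴.
4πr² = 33.80 m²; T⁴ = 2.947×10⁹ K⁴.
P = 0.69·5.67×10⁻⁸·33.80·2.947×10⁹.

P ≈ 3900 W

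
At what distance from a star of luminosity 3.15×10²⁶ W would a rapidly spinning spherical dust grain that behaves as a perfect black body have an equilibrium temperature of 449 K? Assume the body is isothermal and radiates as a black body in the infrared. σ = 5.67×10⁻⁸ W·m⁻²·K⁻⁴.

d ≈ 5.21×10¹⁰ m

For an isothermal black-emitting sphere, (1−a)S·πr² = σ·4πr²·T⁴ ⇒ S = 4σT⁴/(1−a).
S = 4·5.67×10⁻⁸·(449)⁴/1.00 = 9218 W/m².
Flux falls as S = L/(4πd²), so d = √(L/(4πS)) = √(3.15×10²⁶/(4π·9218)).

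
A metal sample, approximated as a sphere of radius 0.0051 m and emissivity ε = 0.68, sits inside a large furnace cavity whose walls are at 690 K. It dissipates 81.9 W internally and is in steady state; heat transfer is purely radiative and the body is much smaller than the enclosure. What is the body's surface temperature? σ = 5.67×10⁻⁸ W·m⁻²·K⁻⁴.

For a small grey body in a large enclosure, net radiated power = εσA(T⁴ − T_w⁴).
Steady state: P = εσA(T⁴ − T_w⁴) with A = 4πr² = 3.269×10⁻⁴ m².
T⁴ = P/(εσA) + T_w⁴ = 81.9/(0.68·5.67×10⁻⁸·3.269×10⁻⁴) + (690)⁴
    = 6.499×10¹² + 2.267×10¹¹ = 6.726×10¹² K⁴.

T ≈ 1610 K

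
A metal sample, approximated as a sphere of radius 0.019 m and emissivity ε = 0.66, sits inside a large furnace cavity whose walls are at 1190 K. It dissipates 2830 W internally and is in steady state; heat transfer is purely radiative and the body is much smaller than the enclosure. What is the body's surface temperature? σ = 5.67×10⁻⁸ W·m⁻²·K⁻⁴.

For a small grey body in a large enclosure, net radiated power = εσA(T⁴ − T_w⁴).
Steady state: P = εσA(T⁴ − T_w⁴) with A = 4πr² = 0.004536 m².
T⁴ = P/(εσA) + T_w⁴ = 2830/(0.66·5.67×10⁻⁸·0.004536) + (1190)⁴
    = 1.667×10¹³ + 2.005×10¹² = 1.868×10¹³ K⁴.

T ≈ 2080 K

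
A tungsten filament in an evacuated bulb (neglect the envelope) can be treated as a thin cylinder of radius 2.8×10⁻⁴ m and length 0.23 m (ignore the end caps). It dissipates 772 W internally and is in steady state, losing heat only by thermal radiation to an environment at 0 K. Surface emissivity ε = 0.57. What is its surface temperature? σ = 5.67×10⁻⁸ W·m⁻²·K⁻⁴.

Steady state: internal power = radiated power, P = εσA T⁴.
Radiating area A = 2πrL = 4.046×10⁻⁴ m².
T⁴ = P/(εσA) = 772/(0.57·5.67×10⁻⁸·4.046×10⁻⁴) = 5.903×10¹³ K⁴.
T = (5.903×10¹³)^(1/4).

T ≈ 2770 K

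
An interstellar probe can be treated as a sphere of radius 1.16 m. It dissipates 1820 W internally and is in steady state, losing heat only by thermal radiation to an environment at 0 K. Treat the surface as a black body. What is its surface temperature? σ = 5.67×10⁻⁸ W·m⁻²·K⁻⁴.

T ≈ 209 K

Steady state: internal power = radiated power, P = εσA T⁴.
Radiating area A = 4πr² = 16.91 m².
T⁴ = P/(εσA) = 1820/(1.0·5.67×10⁻⁸·16.91) = 1.898×10⁹ K⁴.
T = (1.898×10⁹)^(1/4).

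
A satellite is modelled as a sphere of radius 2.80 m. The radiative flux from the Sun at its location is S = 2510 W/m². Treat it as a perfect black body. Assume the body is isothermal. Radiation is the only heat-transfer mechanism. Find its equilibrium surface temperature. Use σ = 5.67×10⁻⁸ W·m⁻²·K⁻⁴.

At equilibrium, absorbed power = emitted power.
Absorbing cross-section = πr² = 24.63 m²; emitting surface = 4πr² = 98.52 m² (ratio 4).
S·A_cross = εσ·A_surf·T⁴  ⇒  T⁴ = S/(4σ).
T⁴ = 1.00·2510/(4·5.67×10⁻⁸) = 1.107×10¹⁰ K⁴.
T = (1.107×10¹⁰)^(1/4).

T ≈ 324 K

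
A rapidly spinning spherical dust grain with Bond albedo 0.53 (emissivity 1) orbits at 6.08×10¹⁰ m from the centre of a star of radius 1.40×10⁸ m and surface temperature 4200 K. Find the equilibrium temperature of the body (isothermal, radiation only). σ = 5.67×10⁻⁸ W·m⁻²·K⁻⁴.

T ≈ 118 K

The star's surface emits σT_*⁴; at distance d the flux is S = σT_*⁴(R_*/d)².
S = 5.67×10⁻⁸·(4200)⁴·(1.40×10⁸/6.08×10¹⁰)² = 93.55 W/m².
For an isothermal sphere T⁴ = (1−a)S/(4σ) = 1.939×10⁸ K⁴.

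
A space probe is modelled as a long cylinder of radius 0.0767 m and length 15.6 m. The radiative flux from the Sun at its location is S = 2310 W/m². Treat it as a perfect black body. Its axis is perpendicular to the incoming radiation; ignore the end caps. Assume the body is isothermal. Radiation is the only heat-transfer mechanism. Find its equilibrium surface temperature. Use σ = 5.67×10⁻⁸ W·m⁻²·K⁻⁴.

T ≈ 337 K

At equilibrium, absorbed power = emitted power.
Absorbing cross-section = 2rL = 2.393 m²; emitting surface = 2πrL = 7.518 m² (ratio π).
S·A_cross = εσ·A_surf·T⁴  ⇒  T⁴ = S/(πσ).
T⁴ = 1.00·2310/(π·5.67×10⁻⁸) = 1.297×10¹⁰ K⁴.
T = (1.297×10¹⁰)^(1/4).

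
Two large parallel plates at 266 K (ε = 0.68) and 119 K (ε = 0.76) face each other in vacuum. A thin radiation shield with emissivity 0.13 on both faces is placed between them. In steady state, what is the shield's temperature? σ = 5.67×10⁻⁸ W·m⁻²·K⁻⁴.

T_s ≈ 225 K

In steady state the net flux on the hot side equals that on the cold side.
σ(T₁⁴−T_s⁴)/D₁ = σ(T_s⁴−T₂⁴)/D₂, with D₁ = 1/ε₁+1/ε_s−1 = 8.163, D₂ = 1/ε_s+1/ε₂−1 = 8.008.
Solve for T_s⁴: T_s⁴ = (D₂·T₁⁴ + D₁·T₂⁴)/(D₁+D₂) = 2.580×10⁹ K⁴.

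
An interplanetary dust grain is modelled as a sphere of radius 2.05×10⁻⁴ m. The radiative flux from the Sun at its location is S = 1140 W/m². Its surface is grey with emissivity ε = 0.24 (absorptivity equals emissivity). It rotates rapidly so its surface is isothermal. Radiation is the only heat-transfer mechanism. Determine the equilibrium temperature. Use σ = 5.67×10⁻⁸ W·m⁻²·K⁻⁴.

T ≈ 266 K

At equilibrium, absorbed power = emitted power.
Absorbing cross-section = πr² = 1.320×10⁻⁷ m²; emitting surface = 4πr² = 5.281×10⁻⁷ m² (ratio 4).
εS·A_cross = εσ·A_surf·T⁴  ⇒  T⁴ = S/(4σ)   (ε cancels).
T⁴ = 1140/(4·5.67×10⁻⁸) = 5.026×10⁹ K⁴.
T = (5.026×10⁹)^(1/4).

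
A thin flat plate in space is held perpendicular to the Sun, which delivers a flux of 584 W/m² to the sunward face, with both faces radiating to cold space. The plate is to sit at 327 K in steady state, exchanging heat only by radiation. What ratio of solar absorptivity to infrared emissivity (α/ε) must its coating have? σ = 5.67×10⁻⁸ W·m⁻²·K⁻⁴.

Balance: αS·A = εσ·2A·T⁴ ⇒ α/ε = 2σT⁴/S.
α/ε = 2·5.67×10⁻⁸·(327)⁴/584 = 2·5.67×10⁻⁸·1.143×10¹⁰/584.

α/ε ≈ 2.22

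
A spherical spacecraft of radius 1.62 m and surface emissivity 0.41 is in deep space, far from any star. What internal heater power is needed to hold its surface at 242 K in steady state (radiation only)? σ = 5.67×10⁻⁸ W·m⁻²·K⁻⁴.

P ≈ 2630 W

P = εσ·4πr²·T⁴.
4πr² = 32.98 m²; T⁴ = 3.430×10⁹ K⁴.
P = 0.41·5.67×10⁻⁸·32.98·3.430×10⁹.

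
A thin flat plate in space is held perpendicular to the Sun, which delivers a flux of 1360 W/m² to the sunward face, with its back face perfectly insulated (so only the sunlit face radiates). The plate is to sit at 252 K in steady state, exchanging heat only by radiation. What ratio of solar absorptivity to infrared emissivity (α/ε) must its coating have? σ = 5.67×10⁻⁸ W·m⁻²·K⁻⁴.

α/ε ≈ 0.168

Balance: αS·A = εσ·1A·T⁴ ⇒ α/ε = σT⁴/S.
α/ε = 5.67×10⁻⁸·(252)⁴/1360 = 5.67×10⁻⁸·4.033×10⁹/1360.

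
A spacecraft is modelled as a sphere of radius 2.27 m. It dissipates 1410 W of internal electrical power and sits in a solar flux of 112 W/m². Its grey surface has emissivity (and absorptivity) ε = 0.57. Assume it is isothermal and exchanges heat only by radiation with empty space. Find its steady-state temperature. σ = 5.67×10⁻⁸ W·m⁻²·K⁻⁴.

T ≈ 185 K

At steady state, absorbed solar power + internal power = radiated power.
Absorbed: α·S·A_cross = 0.57·112·16.19 = 1033 W (cross-section πr²).
Total input = 1033 + 1410 = 2443 W.
Radiated: εσ·A_surf·T⁴ with A_surf = 4πr² = 64.75 m².
T⁴ = 2443/(0.57·5.67×10⁻⁸·64.75) = 1.168×10⁹ K⁴.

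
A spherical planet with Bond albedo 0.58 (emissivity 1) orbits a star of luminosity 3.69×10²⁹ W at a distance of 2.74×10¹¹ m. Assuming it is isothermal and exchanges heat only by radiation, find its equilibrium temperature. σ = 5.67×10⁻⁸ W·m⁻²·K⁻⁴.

First find the stellar flux at distance d: S = L/(4πd²) = 3.69×10²⁹/(4π·(2.74×10¹¹)²) = 3.911×10⁵ W/m².
For an isothermal sphere, absorbed (1−a)S·πr² = emitted σ·4πr²·T⁴, so T⁴ = (1−a)S/(4σ).
T⁴ = 0.420·3.911×10⁵/(4·5.67×10⁻⁸) = 7.243×10¹¹ K⁴.

T ≈ 923 K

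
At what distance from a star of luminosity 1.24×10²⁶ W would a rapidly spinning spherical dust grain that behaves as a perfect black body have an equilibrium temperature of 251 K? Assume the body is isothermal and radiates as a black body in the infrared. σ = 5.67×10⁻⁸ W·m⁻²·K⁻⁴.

For an isothermal black-emitting sphere, (1−a)S·πr² = σ·4πr²·T⁴ ⇒ S = 4σT⁴/(1−a).
S = 4·5.67×10⁻⁸·(251)⁴/1.00 = 900.2 W/m².
Flux falls as S = L/(4πd²), so d = √(L/(4πS)) = √(1.24×10²⁶/(4π·900.2)).

d ≈ 1.05×10¹¹ m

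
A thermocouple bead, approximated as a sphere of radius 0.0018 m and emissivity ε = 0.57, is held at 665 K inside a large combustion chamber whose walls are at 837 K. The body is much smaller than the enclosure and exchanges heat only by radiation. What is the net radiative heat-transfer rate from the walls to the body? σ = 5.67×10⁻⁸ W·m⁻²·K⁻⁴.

For a small grey body in a large enclosure: P_net = εσA(T_body⁴ − T_wall⁴).
A = 4πr² = 4.072×10⁻⁵ m²; T_body⁴ − T_wall⁴ = 1.956×10¹¹ − 4.908×10¹¹ = -2.952×10¹¹ K⁴.
|P_net| = 0.57·5.67×10⁻⁸·4.072×10⁻⁵·2.952×10¹¹.

P_net ≈ 0.388 W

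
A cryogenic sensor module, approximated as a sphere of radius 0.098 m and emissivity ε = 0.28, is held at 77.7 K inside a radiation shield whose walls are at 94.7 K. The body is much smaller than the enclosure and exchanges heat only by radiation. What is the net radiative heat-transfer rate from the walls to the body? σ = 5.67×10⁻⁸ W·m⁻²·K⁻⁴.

For a small grey body in a large enclosure: P_net = εσA(T_body⁴ − T_wall⁴).
A = 4πr² = 0.1207 m²; T_body⁴ − T_wall⁴ = 3.645×10⁷ − 8.043×10⁷ = -4.398×10⁷ K⁴.
|P_net| = 0.28·5.67×10⁻⁸·0.1207·4.398×10⁷.

P_net ≈ 0.0843 W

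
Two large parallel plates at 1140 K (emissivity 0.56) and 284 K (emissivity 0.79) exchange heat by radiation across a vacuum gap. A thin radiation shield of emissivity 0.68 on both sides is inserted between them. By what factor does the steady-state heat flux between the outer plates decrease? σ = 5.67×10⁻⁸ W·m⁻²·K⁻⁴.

Without shield: q₀ = σΔ(T⁴)/(1/ε₁+1/ε₂−1) with denominator 2.052.
With shield the two gaps are in series; the resistances add: (1/ε₁+1/ε_s−1)+(1/ε_s+1/ε₂−1) = 2.256+1.736 = 3.993.
Heat-flux ratio q₀/q = 3.993/2.052.

factor ≈ 1.95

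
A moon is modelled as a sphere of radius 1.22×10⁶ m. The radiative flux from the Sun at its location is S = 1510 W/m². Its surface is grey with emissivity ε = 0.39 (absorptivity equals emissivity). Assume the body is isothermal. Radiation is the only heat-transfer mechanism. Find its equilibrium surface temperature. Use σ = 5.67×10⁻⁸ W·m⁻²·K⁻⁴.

T ≈ 286 K

At equilibrium, absorbed power = emitted power.
Absorbing cross-section = πr² = 4.676×10¹² m²; emitting surface = 4πr² = 1.870×10¹³ m² (ratio 4).
εS·A_cross = εσ·A_surf·T⁴  ⇒  T⁴ = S/(4σ)   (ε cancels).
T⁴ = 1510/(4·5.67×10⁻⁸) = 6.658×10⁹ K⁴.
T = (6.658×10⁹)^(1/4).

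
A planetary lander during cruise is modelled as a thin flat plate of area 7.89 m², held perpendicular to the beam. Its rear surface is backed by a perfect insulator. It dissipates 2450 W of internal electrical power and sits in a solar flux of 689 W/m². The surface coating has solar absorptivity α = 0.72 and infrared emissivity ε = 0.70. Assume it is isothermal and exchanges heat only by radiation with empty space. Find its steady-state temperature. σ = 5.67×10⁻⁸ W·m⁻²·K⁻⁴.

At steady state, absorbed solar power + internal power = radiated power.
Absorbed: α·S·A_cross = 0.72·689·7.890 = 3914 W (cross-section A).
Total input = 3914 + 2450 = 6364 W.
Radiated: εσ·A_surf·T⁴ with A_surf = A = 7.890 m².
T⁴ = 6364/(0.70·5.67×10⁻⁸·7.890) = 2.032×10¹⁰ K⁴.

T ≈ 378 K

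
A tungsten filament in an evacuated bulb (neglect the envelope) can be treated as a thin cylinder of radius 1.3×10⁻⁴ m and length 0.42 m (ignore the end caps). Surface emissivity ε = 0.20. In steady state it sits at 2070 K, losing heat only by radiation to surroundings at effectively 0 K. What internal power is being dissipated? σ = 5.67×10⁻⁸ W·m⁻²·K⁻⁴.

P ≈ 71.4 W

Steady state: P = εσA T⁴.
A = 2πrL = 3.431×10⁻⁴ m²; T⁴ = (2070)⁴ = 1.836×10¹³ K⁴.
P = 0.20 × 5.67×10⁻⁸ × 3.431×10⁻⁴ × 1.836×10¹³.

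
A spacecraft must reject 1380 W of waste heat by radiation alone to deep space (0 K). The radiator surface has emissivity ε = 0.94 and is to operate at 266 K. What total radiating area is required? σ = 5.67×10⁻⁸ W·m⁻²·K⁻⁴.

A ≈ 5.17 m²

P = εσA T⁴ ⇒ A = P/(εσT⁴).
T⁴ = 5.006×10⁹ K⁴.
A = 1380/(0.94 × 5.67×10⁻⁸ × 5.006×10⁹).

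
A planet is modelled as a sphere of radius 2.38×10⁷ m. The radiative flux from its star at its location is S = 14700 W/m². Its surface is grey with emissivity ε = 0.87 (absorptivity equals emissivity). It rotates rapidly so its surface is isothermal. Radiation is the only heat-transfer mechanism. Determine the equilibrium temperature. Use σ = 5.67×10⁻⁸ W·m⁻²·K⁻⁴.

At equilibrium, absorbed power = emitted power.
Absorbing cross-section = πr² = 1.780×10¹⁵ m²; emitting surface = 4πr² = 7.118×10¹⁵ m² (ratio 4).
εS·A_cross = εσ·A_surf·T⁴  ⇒  T⁴ = S/(4σ)   (ε cancels).
T⁴ = 14700/(4·5.67×10⁻⁸) = 6.481×10¹⁰ K⁴.
T = (6.481×10¹⁰)^(1/4).

T ≈ 505 K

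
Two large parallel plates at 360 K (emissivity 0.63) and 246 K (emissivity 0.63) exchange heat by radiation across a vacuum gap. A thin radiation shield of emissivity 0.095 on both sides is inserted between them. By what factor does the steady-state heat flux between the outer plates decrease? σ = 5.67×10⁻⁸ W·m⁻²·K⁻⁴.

Without shield: q₀ = σΔ(T⁴)/(1/ε₁+1/ε₂−1) with denominator 2.175.
With shield the two gaps are in series; the resistances add: (1/ε₁+1/ε_s−1)+(1/ε_s+1/ε₂−1) = 11.11+11.11 = 22.23.
Heat-flux ratio q₀/q = 22.23/2.175.

factor ≈ 10.2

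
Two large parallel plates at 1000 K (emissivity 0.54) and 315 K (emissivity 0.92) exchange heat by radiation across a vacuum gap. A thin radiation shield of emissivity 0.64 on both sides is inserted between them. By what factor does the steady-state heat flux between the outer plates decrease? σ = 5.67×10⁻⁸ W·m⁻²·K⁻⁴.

Without shield: q₀ = σΔ(T⁴)/(1/ε₁+1/ε₂−1) with denominator 1.939.
With shield the two gaps are in series; the resistances add: (1/ε₁+1/ε_s−1)+(1/ε_s+1/ε₂−1) = 2.414+1.649 = 4.064.
Heat-flux ratio q₀/q = 4.064/1.939.

factor ≈ 2.10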